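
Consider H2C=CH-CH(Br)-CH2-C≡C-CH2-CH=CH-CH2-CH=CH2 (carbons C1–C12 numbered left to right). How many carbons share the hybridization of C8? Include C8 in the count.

C8 is sp2 (one π bond).
C1: sp2 ✓
C2: sp2 ✓
C3: sp3
C4: sp3
C5: sp
C6: sp
C7: sp3
C8: sp2 ✓
C9: sp2 ✓
C10: sp3
C11: sp2 ✓
C12: sp2 ✓
6 carbons are sp2.

6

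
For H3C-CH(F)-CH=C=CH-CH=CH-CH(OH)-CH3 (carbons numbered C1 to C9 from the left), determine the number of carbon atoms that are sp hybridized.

C1: sp3
C2: sp3
C3: sp2
C4: sp ✓
C5: sp2
C6: sp2
C7: sp2
C8: sp3
C9: sp3
C4 → 1 sp carbon.

1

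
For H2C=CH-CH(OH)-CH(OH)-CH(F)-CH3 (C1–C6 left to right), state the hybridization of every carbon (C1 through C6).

C1: 3 σ bonds, plus one π bond — 3 electron domains, sp2.
C2 has 3 σ bonds, plus one π bond: steric number 3 → sp2.
C3 carries 4 σ bonds, giving a steric number of 4, so it is sp3.
C4 — 4 σ bonds. Steric number 4, so sp3.
C5 has 4 σ bonds: steric number 4 → sp3.
C6: 4 σ bonds — 4 electron domains, sp3.

C1 sp2, C2 sp2, C3 sp3, C4 sp3, C5 sp3, C6 sp3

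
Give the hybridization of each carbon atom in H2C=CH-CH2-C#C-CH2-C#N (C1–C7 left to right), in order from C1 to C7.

C1 sp2, C2 sp2, C3 sp3, C4 sp, C5 sp, C6 sp3, C7 sp

C1 (3 σ bonds, plus one π bond) has steric number 3: sp2.
C2: 3 σ bonds, plus one π bond; 3 regions of electron density → sp2.
C3: 4 σ bonds — 4 electron domains, sp3.
C4 is sp: 2 σ bonds, plus two π bonds, 2 electron-density regions.
C5: 2 σ bonds, plus two π bonds — 2 electron domains, sp.
C6 (4 σ bonds) has steric number 4: sp3.
C7 has 2 σ bonds, plus two π bonds: steric number 2 → sp.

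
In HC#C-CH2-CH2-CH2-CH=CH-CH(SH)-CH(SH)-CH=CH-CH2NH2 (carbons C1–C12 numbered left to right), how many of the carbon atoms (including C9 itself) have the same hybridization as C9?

6

C9 is sp3 (only σ bonds).
C1: sp
C2: sp
C3: sp3 ✓
C4: sp3 ✓
C5: sp3 ✓
C6: sp2
C7: sp2
C8: sp3 ✓
C9: sp3 ✓
C10: sp2
C11: sp2
C12: sp3 ✓
6 carbons are sp3.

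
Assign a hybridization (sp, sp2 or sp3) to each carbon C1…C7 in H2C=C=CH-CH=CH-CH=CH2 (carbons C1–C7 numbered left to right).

C1 — 3 σ bonds, plus one π bond. Steric number 3, so sp2.
C2: 2 σ bonds, plus two π bonds; 2 regions of electron density → sp.
C3 has 3 σ bonds, plus one π bond: steric number 3 → sp2.
C4: 3 σ bonds, plus one π bond; 3 regions of electron density → sp2.
C5: 3 σ bonds, plus one π bond — 3 electron domains, sp2.
C6: 3 σ bonds, plus one π bond — 3 electron domains, sp2.
C7 has 3 σ bonds, plus one π bond: steric number 3 → sp2.

C1 sp2, C2 sp, C3 sp2, C4 sp2, C5 sp2, C6 sp2, C7 sp2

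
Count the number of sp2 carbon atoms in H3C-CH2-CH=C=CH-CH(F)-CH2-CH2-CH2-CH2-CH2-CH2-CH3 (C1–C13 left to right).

2

C1: sp3
C2: sp3
C3: sp2 ✓
C4: sp
C5: sp2 ✓
C6: sp3
C7: sp3
C8: sp3
C9: sp3
C10: sp3
C11: sp3
C12: sp3
C13: sp3
C3, C5 → 2 sp2 carbons.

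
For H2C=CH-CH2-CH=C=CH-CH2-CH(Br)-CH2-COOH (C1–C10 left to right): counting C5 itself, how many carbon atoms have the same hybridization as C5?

C5 is sp (two π bonds).
C1: sp2
C2: sp2
C3: sp3
C4: sp2
C5: sp ✓
C6: sp2
C7: sp3
C8: sp3
C9: sp3
C10: sp2
1 carbon is sp.

1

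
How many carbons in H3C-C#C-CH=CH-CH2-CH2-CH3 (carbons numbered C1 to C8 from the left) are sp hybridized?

2

C1: sp3
C2: sp ✓
C3: sp ✓
C4: sp2
C5: sp2
C6: sp3
C7: sp3
C8: sp3
C2, C3 → 2 sp carbons.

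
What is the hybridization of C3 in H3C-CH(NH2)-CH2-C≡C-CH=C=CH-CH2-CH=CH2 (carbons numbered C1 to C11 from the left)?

C3 (4 σ bonds) has steric number 4: sp3.

sp³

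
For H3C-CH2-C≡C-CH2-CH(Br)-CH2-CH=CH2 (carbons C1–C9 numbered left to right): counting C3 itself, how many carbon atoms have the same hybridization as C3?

C3 is sp (two π bonds).
C1: sp3
C2: sp3
C3: sp ✓
C4: sp ✓
C5: sp3
C6: sp3
C7: sp3
C8: sp2
C9: sp2
2 carbons are sp.

2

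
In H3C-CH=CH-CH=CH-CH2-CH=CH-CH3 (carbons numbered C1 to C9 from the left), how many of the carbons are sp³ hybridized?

C1: sp3 ✓
C2: sp2
C3: sp2
C4: sp2
C5: sp2
C6: sp3 ✓
C7: sp2
C8: sp2
C9: sp3 ✓
C1, C6, C9 → 3 sp3 carbons.

3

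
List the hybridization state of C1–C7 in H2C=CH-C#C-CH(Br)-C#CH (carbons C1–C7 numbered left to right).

C1 has 3 σ bonds, plus one π bond: steric number 3 → sp2.
C2: 3 σ bonds, plus one π bond — 3 electron domains, sp2.
C3 is sp: 2 σ bonds, plus two π bonds, 2 electron-density regions.
C4 — 2 σ bonds, plus two π bonds. Steric number 2, so sp.
C5 — 4 σ bonds. Steric number 4, so sp3.
C6: 2 σ bonds, plus two π bonds; 2 regions of electron density → sp.
C7: 2 σ bonds, plus two π bonds; 2 regions of electron density → sp.

C1 sp2, C2 sp2, C3 sp, C4 sp, C5 sp3, C6 sp, C7 sp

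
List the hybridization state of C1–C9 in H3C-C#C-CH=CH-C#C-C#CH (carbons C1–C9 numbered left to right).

C1 sp3, C2 sp, C3 sp, C4 sp2, C5 sp2, C6 sp, C7 sp, C8 sp, C9 sp

C1: 4 σ bonds — 4 electron domains, sp3.
C2 (2 σ bonds, plus two π bonds) has steric number 2: sp.
C3 carries 2 σ bonds, plus two π bonds, giving a steric number of 2, so it is sp.
C4 carries 3 σ bonds, plus one π bond, giving a steric number of 3, so it is sp2.
C5 (3 σ bonds, plus one π bond) has steric number 3: sp2.
C6 carries 2 σ bonds, plus two π bonds, giving a steric number of 2, so it is sp.
C7: 2 σ bonds, plus two π bonds — 2 electron domains, sp.
C8: 2 σ bonds, plus two π bonds — 2 electron domains, sp.
C9: 2 σ bonds, plus two π bonds — 2 electron domains, sp.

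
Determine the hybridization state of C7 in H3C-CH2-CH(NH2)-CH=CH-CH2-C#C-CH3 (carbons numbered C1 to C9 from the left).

sp

C7 — 2 σ bonds, plus two π bonds. Steric number 2, so sp.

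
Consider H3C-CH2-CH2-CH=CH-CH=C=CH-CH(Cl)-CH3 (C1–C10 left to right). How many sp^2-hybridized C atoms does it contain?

C1: sp3
C2: sp3
C3: sp3
C4: sp2 ✓
C5: sp2 ✓
C6: sp2 ✓
C7: sp
C8: sp2 ✓
C9: sp3
C10: sp3
C4, C5, C6, C8 → 4 sp2 carbons.

4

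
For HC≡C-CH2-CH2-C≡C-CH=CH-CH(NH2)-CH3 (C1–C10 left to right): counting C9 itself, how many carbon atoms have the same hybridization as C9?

C9 is sp3 (only σ bonds).
C1: sp
C2: sp
C3: sp3 ✓
C4: sp3 ✓
C5: sp
C6: sp
C7: sp2
C8: sp2
C9: sp3 ✓
C10: sp3 ✓
4 carbons are sp3.

4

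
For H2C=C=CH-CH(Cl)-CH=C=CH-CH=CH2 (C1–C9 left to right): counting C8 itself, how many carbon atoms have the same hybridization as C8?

C8 is sp2 (one π bond).
C1: sp2 ✓
C2: sp
C3: sp2 ✓
C4: sp3
C5: sp2 ✓
C6: sp
C7: sp2 ✓
C8: sp2 ✓
C9: sp2 ✓
6 carbons are sp2.

6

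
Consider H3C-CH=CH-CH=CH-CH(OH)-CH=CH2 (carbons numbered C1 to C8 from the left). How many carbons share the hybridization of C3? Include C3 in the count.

C3 is sp2 (one π bond).
C1: sp3
C2: sp2 ✓
C3: sp2 ✓
C4: sp2 ✓
C5: sp2 ✓
C6: sp3
C7: sp2 ✓
C8: sp2 ✓
6 carbons are sp2.

6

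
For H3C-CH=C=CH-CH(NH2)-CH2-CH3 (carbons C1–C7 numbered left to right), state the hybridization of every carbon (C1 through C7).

C1 sp3, C2 sp2, C3 sp, C4 sp2, C5 sp3, C6 sp3, C7 sp3

C1: 4 σ bonds — 4 electron domains, sp3.
C2 is sp2: 3 σ bonds, plus one π bond, 3 electron-density regions.
C3 (2 σ bonds, plus two π bonds) has steric number 2: sp.
C4 carries 3 σ bonds, plus one π bond, giving a steric number of 3, so it is sp2.
C5 (4 σ bonds) has steric number 4: sp3.
C6 is sp3: 4 σ bonds, 4 electron-density regions.
C7: 4 σ bonds — 4 electron domains, sp3.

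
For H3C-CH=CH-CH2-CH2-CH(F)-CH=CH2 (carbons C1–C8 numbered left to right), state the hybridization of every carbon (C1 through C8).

C1 — 4 σ bonds. Steric number 4, so sp3.
C2 — 3 σ bonds, plus one π bond. Steric number 3, so sp2.
C3 carries 3 σ bonds, plus one π bond, giving a steric number of 3, so it is sp2.
C4 is sp3: 4 σ bonds, 4 electron-density regions.
C5 is sp3: 4 σ bonds, 4 electron-density regions.
C6 carries 4 σ bonds, giving a steric number of 4, so it is sp3.
C7 has 3 σ bonds, plus one π bond: steric number 3 → sp2.
C8 is sp2: 3 σ bonds, plus one π bond, 3 electron-density regions.

C1 sp3, C2 sp2, C3 sp2, C4 sp3, C5 sp3, C6 sp3, C7 sp2, C8 sp2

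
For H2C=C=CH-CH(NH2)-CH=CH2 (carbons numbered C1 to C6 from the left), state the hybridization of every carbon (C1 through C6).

C1 sp2, C2 sp, C3 sp2, C4 sp3, C5 sp2, C6 sp2

C1: 3 σ bonds, plus one π bond — 3 electron domains, sp2.
C2: 2 σ bonds, plus two π bonds; 2 regions of electron density → sp.
C3: 3 σ bonds, plus one π bond; 3 regions of electron density → sp2.
C4 carries 4 σ bonds, giving a steric number of 4, so it is sp3.
C5: 3 σ bonds, plus one π bond — 3 electron domains, sp2.
C6: 3 σ bonds, plus one π bond; 3 regions of electron density → sp2.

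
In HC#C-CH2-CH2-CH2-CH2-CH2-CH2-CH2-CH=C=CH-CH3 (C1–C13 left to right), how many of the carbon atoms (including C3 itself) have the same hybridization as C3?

C3 is sp3 (only σ bonds).
C1: sp
C2: sp
C3: sp3 ✓
C4: sp3 ✓
C5: sp3 ✓
C6: sp3 ✓
C7: sp3 ✓
C8: sp3 ✓
C9: sp3 ✓
C10: sp2
C11: sp
C12: sp2
C13: sp3 ✓
8 carbons are sp3.

8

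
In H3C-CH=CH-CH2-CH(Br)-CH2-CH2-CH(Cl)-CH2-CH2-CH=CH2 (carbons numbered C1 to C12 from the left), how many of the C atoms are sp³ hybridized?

8

C1: sp3 ✓
C2: sp2
C3: sp2
C4: sp3 ✓
C5: sp3 ✓
C6: sp3 ✓
C7: sp3 ✓
C8: sp3 ✓
C9: sp3 ✓
C10: sp3 ✓
C11: sp2
C12: sp2
C1, C4, C5, C6, C7, C8, C9, C10 → 8 sp3 carbons.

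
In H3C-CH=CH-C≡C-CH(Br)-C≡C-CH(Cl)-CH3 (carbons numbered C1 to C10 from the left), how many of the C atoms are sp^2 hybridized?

C1: sp3
C2: sp2 ✓
C3: sp2 ✓
C4: sp
C5: sp
C6: sp3
C7: sp
C8: sp
C9: sp3
C10: sp3
C2, C3 → 2 sp2 carbons.

2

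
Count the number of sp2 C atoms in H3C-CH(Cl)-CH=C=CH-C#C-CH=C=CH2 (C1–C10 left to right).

C1: sp3
C2: sp3
C3: sp2 ✓
C4: sp
C5: sp2 ✓
C6: sp
C7: sp
C8: sp2 ✓
C9: sp
C10: sp2 ✓
C3, C5, C8, C10 → 4 sp2 carbons.

4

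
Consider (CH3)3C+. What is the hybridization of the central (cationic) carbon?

Three σ bonds and an empty p orbital; no lone pair → steric number 3 → sp2 and planar.

sp2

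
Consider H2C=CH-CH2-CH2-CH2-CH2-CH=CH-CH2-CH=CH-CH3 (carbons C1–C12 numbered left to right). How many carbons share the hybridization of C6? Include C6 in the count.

C6 is sp3 (only σ bonds).
C1: sp2
C2: sp2
C3: sp3 ✓
C4: sp3 ✓
C5: sp3 ✓
C6: sp3 ✓
C7: sp2
C8: sp2
C9: sp3 ✓
C10: sp2
C11: sp2
C12: sp3 ✓
6 carbons are sp3.

6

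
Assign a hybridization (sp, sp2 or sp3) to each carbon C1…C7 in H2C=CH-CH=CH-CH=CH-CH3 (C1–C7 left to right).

C1: 3 σ bonds, plus one π bond; 3 regions of electron density → sp2.
C2 (3 σ bonds, plus one π bond) has steric number 3: sp2.
C3 (3 σ bonds, plus one π bond) has steric number 3: sp2.
C4: 3 σ bonds, plus one π bond; 3 regions of electron density → sp2.
C5 has 3 σ bonds, plus one π bond: steric number 3 → sp2.
C6 carries 3 σ bonds, plus one π bond, giving a steric number of 3, so it is sp2.
C7: 4 σ bonds — 4 electron domains, sp3.

C1 sp2, C2 sp2, C3 sp2, C4 sp2, C5 sp2, C6 sp2, C7 sp3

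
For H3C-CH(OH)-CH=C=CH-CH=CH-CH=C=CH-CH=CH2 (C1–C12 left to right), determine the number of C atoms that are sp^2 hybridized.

8

C1: sp3
C2: sp3
C3: sp2 ✓
C4: sp
C5: sp2 ✓
C6: sp2 ✓
C7: sp2 ✓
C8: sp2 ✓
C9: sp
C10: sp2 ✓
C11: sp2 ✓
C12: sp2 ✓
C3, C5, C6, C7, C8, C10, C11, C12 → 8 sp2 carbons.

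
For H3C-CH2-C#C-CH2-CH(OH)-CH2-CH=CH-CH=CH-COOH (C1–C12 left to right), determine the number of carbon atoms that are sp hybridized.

2

C1: sp3
C2: sp3
C3: sp ✓
C4: sp ✓
C5: sp3
C6: sp3
C7: sp3
C8: sp2
C9: sp2
C10: sp2
C11: sp2
C12: sp2
C3, C4 → 2 sp carbons.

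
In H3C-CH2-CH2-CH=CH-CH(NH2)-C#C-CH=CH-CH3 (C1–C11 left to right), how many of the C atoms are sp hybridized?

2

C1: sp3
C2: sp3
C3: sp3
C4: sp2
C5: sp2
C6: sp3
C7: sp ✓
C8: sp ✓
C9: sp2
C10: sp2
C11: sp3
C7, C8 → 2 sp carbons.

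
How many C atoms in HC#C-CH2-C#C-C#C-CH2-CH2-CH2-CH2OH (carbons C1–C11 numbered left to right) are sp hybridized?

C1: sp ✓
C2: sp ✓
C3: sp3
C4: sp ✓
C5: sp ✓
C6: sp ✓
C7: sp ✓
C8: sp3
C9: sp3
C10: sp3
C11: sp3
C1, C2, C4, C5, C6, C7 → 6 sp carbons.

6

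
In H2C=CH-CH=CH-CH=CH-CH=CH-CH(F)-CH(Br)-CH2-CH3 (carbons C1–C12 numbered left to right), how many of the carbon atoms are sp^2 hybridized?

C1: sp2 ✓
C2: sp2 ✓
C3: sp2 ✓
C4: sp2 ✓
C5: sp2 ✓
C6: sp2 ✓
C7: sp2 ✓
C8: sp2 ✓
C9: sp3
C10: sp3
C11: sp3
C12: sp3
C1, C2, C3, C4, C5, C6, C7, C8 → 8 sp2 carbons.

8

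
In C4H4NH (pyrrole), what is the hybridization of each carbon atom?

Each carbon atom has 3 σ bonds, plus one π bond: steric number 3 → sp2.

sp^2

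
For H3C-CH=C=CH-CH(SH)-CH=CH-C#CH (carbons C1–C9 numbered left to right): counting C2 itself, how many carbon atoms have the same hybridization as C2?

C2 is sp2 (one π bond).
C1: sp3
C2: sp2 ✓
C3: sp
C4: sp2 ✓
C5: sp3
C6: sp2 ✓
C7: sp2 ✓
C8: sp
C9: sp
4 carbons are sp2.

4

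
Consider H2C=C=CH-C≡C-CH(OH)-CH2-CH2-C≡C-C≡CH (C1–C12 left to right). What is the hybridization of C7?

C7: 4 σ bonds; 4 regions of electron density → sp3.

sp^3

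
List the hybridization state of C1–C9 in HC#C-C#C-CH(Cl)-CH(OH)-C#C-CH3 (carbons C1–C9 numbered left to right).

C1 sp, C2 sp, C3 sp, C4 sp, C5 sp3, C6 sp3, C7 sp, C8 sp, C9 sp3

C1: 2 σ bonds, plus two π bonds — 2 electron domains, sp.
C2: 2 σ bonds, plus two π bonds; 2 regions of electron density → sp.
C3 — 2 σ bonds, plus two π bonds. Steric number 2, so sp.
C4 — 2 σ bonds, plus two π bonds. Steric number 2, so sp.
C5: 4 σ bonds — 4 electron domains, sp3.
C6 is sp3: 4 σ bonds, 4 electron-density regions.
C7 has 2 σ bonds, plus two π bonds: steric number 2 → sp.
C8 is sp: 2 σ bonds, plus two π bonds, 2 electron-density regions.
C9: 4 σ bonds; 4 regions of electron density → sp3.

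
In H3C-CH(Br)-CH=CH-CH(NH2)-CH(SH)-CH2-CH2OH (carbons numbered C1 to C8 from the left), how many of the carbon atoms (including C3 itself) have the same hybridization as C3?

C3 is sp2 (one π bond).
C1: sp3
C2: sp3
C3: sp2 ✓
C4: sp2 ✓
C5: sp3
C6: sp3
C7: sp3
C8: sp3
2 carbons are sp2.

2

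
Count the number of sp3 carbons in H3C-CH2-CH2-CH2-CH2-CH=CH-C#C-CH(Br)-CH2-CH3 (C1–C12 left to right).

C1: sp3 ✓
C2: sp3 ✓
C3: sp3 ✓
C4: sp3 ✓
C5: sp3 ✓
C6: sp2
C7: sp2
C8: sp
C9: sp
C10: sp3 ✓
C11: sp3 ✓
C12: sp3 ✓
C1, C2, C3, C4, C5, C10, C11, C12 → 8 sp3 carbons.

8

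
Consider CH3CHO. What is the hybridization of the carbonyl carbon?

sp^2

The carbonyl carbon has 3 σ bonds, plus one π bond: steric number 3 → sp2.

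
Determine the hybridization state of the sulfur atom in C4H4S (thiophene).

Analogous to furan: one S lone pair in the aromatic π system, S is sp2.

sp2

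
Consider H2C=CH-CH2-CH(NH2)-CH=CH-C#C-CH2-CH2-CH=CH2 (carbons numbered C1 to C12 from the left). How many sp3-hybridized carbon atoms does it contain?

C1: sp2
C2: sp2
C3: sp3 ✓
C4: sp3 ✓
C5: sp2
C6: sp2
C7: sp
C8: sp
C9: sp3 ✓
C10: sp3 ✓
C11: sp2
C12: sp2
C3, C4, C9, C10 → 4 sp3 carbons.

4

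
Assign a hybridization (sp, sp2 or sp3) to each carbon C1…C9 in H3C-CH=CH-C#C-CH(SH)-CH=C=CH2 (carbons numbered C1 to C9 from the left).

C1 sp3, C2 sp2, C3 sp2, C4 sp, C5 sp, C6 sp3, C7 sp2, C8 sp, C9 sp2

C1: 4 σ bonds; 4 regions of electron density → sp3.
C2 — 3 σ bonds, plus one π bond. Steric number 3, so sp2.
C3 carries 3 σ bonds, plus one π bond, giving a steric number of 3, so it is sp2.
C4 — 2 σ bonds, plus two π bonds. Steric number 2, so sp.
C5 carries 2 σ bonds, plus two π bonds, giving a steric number of 2, so it is sp.
C6: 4 σ bonds; 4 regions of electron density → sp3.
C7 is sp2: 3 σ bonds, plus one π bond, 3 electron-density regions.
C8 — 2 σ bonds, plus two π bonds. Steric number 2, so sp.
C9 is sp2: 3 σ bonds, plus one π bond, 3 electron-density regions.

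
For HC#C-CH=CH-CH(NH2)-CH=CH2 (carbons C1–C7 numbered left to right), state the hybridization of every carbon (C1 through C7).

C1 is sp: 2 σ bonds, plus two π bonds, 2 electron-density regions.
C2 carries 2 σ bonds, plus two π bonds, giving a steric number of 2, so it is sp.
C3: 3 σ bonds, plus one π bond — 3 electron domains, sp2.
C4 — 3 σ bonds, plus one π bond. Steric number 3, so sp2.
C5: 4 σ bonds; 4 regions of electron density → sp3.
C6 (3 σ bonds, plus one π bond) has steric number 3: sp2.
C7 has 3 σ bonds, plus one π bond: steric number 3 → sp2.

C1 sp, C2 sp, C3 sp2, C4 sp2, C5 sp3, C6 sp2, C7 sp2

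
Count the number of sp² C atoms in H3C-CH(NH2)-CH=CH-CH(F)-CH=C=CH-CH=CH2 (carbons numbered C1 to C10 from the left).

6

C1: sp3
C2: sp3
C3: sp2 ✓
C4: sp2 ✓
C5: sp3
C6: sp2 ✓
C7: sp
C8: sp2 ✓
C9: sp2 ✓
C10: sp2 ✓
C3, C4, C6, C8, C9, C10 → 6 sp2 carbons.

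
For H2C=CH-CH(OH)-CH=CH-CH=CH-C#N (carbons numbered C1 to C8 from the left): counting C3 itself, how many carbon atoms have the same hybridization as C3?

1

C3 is sp3 (only σ bonds).
C1: sp2
C2: sp2
C3: sp3 ✓
C4: sp2
C5: sp2
C6: sp2
C7: sp2
C8: sp
1 carbon is sp3.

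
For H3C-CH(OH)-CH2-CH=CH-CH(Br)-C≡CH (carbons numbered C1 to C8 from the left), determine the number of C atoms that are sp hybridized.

2

C1: sp3
C2: sp3
C3: sp3
C4: sp2
C5: sp2
C6: sp3
C7: sp ✓
C8: sp ✓
C7, C8 → 2 sp carbons.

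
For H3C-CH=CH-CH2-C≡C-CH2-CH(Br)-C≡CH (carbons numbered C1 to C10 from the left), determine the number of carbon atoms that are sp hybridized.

C1: sp3
C2: sp2
C3: sp2
C4: sp3
C5: sp ✓
C6: sp ✓
C7: sp3
C8: sp3
C9: sp ✓
C10: sp ✓
C5, C6, C9, C10 → 4 sp carbons.

4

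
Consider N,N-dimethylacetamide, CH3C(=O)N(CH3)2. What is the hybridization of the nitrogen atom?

Amide resonance: N lone pair conjugated with C=O → sp2.

sp²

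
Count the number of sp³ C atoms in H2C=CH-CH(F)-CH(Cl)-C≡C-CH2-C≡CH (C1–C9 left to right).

C1: sp2
C2: sp2
C3: sp3 ✓
C4: sp3 ✓
C5: sp
C6: sp
C7: sp3 ✓
C8: sp
C9: sp
C3, C4, C7 → 3 sp3 carbons.

3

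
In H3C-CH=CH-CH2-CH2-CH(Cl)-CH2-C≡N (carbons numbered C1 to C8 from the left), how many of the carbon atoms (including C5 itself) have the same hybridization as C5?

5

C5 is sp3 (only σ bonds).
C1: sp3 ✓
C2: sp2
C3: sp2
C4: sp3 ✓
C5: sp3 ✓
C6: sp3 ✓
C7: sp3 ✓
C8: sp
5 carbons are sp3.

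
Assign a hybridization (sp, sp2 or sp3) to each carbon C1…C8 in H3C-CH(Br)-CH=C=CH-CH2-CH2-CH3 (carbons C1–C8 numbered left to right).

C1 sp3, C2 sp3, C3 sp2, C4 sp, C5 sp2, C6 sp3, C7 sp3, C8 sp3

C1: 4 σ bonds — 4 electron domains, sp3.
C2: 4 σ bonds — 4 electron domains, sp3.
C3 has 3 σ bonds, plus one π bond: steric number 3 → sp2.
C4 carries 2 σ bonds, plus two π bonds, giving a steric number of 2, so it is sp.
C5 (3 σ bonds, plus one π bond) has steric number 3: sp2.
C6 carries 4 σ bonds, giving a steric number of 4, so it is sp3.
C7: 4 σ bonds — 4 electron domains, sp3.
C8: 4 σ bonds; 4 regions of electron density → sp3.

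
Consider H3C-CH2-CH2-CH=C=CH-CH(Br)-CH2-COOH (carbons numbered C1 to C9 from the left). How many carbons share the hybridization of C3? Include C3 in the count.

5

C3 is sp3 (only σ bonds).
C1: sp3 ✓
C2: sp3 ✓
C3: sp3 ✓
C4: sp2
C5: sp
C6: sp2
C7: sp3 ✓
C8: sp3 ✓
C9: sp2
5 carbons are sp3.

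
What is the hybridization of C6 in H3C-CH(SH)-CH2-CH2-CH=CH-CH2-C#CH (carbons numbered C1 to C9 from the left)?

sp2

C6 has 3 σ bonds, plus one π bond: steric number 3 → sp2.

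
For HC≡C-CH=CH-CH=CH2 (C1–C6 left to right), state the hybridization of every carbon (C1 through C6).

C1 sp, C2 sp, C3 sp2, C4 sp2, C5 sp2, C6 sp2

C1 — 2 σ bonds, plus two π bonds. Steric number 2, so sp.
C2: 2 σ bonds, plus two π bonds; 2 regions of electron density → sp.
C3: 3 σ bonds, plus one π bond; 3 regions of electron density → sp2.
C4 is sp2: 3 σ bonds, plus one π bond, 3 electron-density regions.
C5 (3 σ bonds, plus one π bond) has steric number 3: sp2.
C6: 3 σ bonds, plus one π bond — 3 electron domains, sp2.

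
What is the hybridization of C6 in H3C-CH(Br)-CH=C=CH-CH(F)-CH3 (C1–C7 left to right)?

sp³

C6 has 4 σ bonds: steric number 4 → sp3.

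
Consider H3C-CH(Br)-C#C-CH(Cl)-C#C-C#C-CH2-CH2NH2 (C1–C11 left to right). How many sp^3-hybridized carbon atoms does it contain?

5

C1: sp3 ✓
C2: sp3 ✓
C3: sp
C4: sp
C5: sp3 ✓
C6: sp
C7: sp
C8: sp
C9: sp
C10: sp3 ✓
C11: sp3 ✓
C1, C2, C5, C10, C11 → 5 sp3 carbons.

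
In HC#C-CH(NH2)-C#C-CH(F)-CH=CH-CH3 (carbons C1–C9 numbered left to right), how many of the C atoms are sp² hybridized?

2

C1: sp
C2: sp
C3: sp3
C4: sp
C5: sp
C6: sp3
C7: sp2 ✓
C8: sp2 ✓
C9: sp3
C7, C8 → 2 sp2 carbons.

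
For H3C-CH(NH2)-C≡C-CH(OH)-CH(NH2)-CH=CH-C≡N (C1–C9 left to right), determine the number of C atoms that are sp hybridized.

3

C1: sp3
C2: sp3
C3: sp ✓
C4: sp ✓
C5: sp3
C6: sp3
C7: sp2
C8: sp2
C9: sp ✓
C3, C4, C9 → 3 sp carbons.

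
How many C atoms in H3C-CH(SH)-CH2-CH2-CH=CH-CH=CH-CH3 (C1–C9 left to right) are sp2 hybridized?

4

C1: sp3
C2: sp3
C3: sp3
C4: sp3
C5: sp2 ✓
C6: sp2 ✓
C7: sp2 ✓
C8: sp2 ✓
C9: sp3
C5, C6, C7, C8 → 4 sp2 carbons.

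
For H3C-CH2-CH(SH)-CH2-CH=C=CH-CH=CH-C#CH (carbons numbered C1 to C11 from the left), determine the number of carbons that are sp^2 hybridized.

C1: sp3
C2: sp3
C3: sp3
C4: sp3
C5: sp2 ✓
C6: sp
C7: sp2 ✓
C8: sp2 ✓
C9: sp2 ✓
C10: sp
C11: sp
C5, C7, C8, C9 → 4 sp2 carbons.

4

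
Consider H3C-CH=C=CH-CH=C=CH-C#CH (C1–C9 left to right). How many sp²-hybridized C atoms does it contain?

C1: sp3
C2: sp2 ✓
C3: sp
C4: sp2 ✓
C5: sp2 ✓
C6: sp
C7: sp2 ✓
C8: sp
C9: sp
C2, C4, C5, C7 → 4 sp2 carbons.

4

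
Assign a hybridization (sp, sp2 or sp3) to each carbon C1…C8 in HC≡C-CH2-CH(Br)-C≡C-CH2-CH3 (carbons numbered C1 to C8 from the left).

C1 — 2 σ bonds, plus two π bonds. Steric number 2, so sp.
C2: 2 σ bonds, plus two π bonds; 2 regions of electron density → sp.
C3: 4 σ bonds; 4 regions of electron density → sp3.
C4 — 4 σ bonds. Steric number 4, so sp3.
C5 — 2 σ bonds, plus two π bonds. Steric number 2, so sp.
C6: 2 σ bonds, plus two π bonds — 2 electron domains, sp.
C7: 4 σ bonds; 4 regions of electron density → sp3.
C8: 4 σ bonds; 4 regions of electron density → sp3.

C1 sp, C2 sp, C3 sp3, C4 sp3, C5 sp, C6 sp, C7 sp3, C8 sp3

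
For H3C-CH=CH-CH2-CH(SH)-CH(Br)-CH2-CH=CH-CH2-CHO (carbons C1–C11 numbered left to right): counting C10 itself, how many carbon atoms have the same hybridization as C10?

6

C10 is sp3 (only σ bonds).
C1: sp3 ✓
C2: sp2
C3: sp2
C4: sp3 ✓
C5: sp3 ✓
C6: sp3 ✓
C7: sp3 ✓
C8: sp2
C9: sp2
C10: sp3 ✓
C11: sp2
6 carbons are sp3.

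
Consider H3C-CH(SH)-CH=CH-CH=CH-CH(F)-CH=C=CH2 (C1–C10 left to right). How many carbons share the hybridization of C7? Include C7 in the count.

3

C7 is sp3 (only σ bonds).
C1: sp3 ✓
C2: sp3 ✓
C3: sp2
C4: sp2
C5: sp2
C6: sp2
C7: sp3 ✓
C8: sp2
C9: sp
C10: sp2
3 carbons are sp3.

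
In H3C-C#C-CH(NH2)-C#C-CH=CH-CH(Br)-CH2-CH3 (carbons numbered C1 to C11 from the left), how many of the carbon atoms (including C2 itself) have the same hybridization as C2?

4

C2 is sp (two π bonds).
C1: sp3
C2: sp ✓
C3: sp ✓
C4: sp3
C5: sp ✓
C6: sp ✓
C7: sp2
C8: sp2
C9: sp3
C10: sp3
C11: sp3
4 carbons are sp.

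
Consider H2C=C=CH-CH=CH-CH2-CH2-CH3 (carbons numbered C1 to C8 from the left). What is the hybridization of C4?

sp2

C4 is sp2: 3 σ bonds, plus one π bond, 3 electron-density regions.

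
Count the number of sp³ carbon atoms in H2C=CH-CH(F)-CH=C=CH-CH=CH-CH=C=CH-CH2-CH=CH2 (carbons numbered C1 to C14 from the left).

2

C1: sp2
C2: sp2
C3: sp3 ✓
C4: sp2
C5: sp
C6: sp2
C7: sp2
C8: sp2
C9: sp2
C10: sp
C11: sp2
C12: sp3 ✓
C13: sp2
C14: sp2
C3, C12 → 2 sp3 carbons.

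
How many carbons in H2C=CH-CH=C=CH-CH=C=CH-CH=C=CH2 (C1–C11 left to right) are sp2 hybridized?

8

C1: sp2 ✓
C2: sp2 ✓
C3: sp2 ✓
C4: sp
C5: sp2 ✓
C6: sp2 ✓
C7: sp
C8: sp2 ✓
C9: sp2 ✓
C10: sp
C11: sp2 ✓
C1, C2, C3, C5, C6, C8, C9, C11 → 8 sp2 carbons.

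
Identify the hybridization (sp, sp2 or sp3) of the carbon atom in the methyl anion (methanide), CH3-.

sp³

Three σ bonds + one lone pair = steric number 4 → sp3, pyramidal.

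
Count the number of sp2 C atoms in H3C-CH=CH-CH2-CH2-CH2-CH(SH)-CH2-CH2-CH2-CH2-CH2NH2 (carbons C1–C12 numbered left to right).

2

C1: sp3
C2: sp2 ✓
C3: sp2 ✓
C4: sp3
C5: sp3
C6: sp3
C7: sp3
C8: sp3
C9: sp3
C10: sp3
C11: sp3
C12: sp3
C2, C3 → 2 sp2 carbons.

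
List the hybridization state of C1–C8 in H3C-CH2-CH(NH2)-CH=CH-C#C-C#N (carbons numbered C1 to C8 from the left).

C1 is sp3: 4 σ bonds, 4 electron-density regions.
C2 has 4 σ bonds: steric number 4 → sp3.
C3: 4 σ bonds; 4 regions of electron density → sp3.
C4 carries 3 σ bonds, plus one π bond, giving a steric number of 3, so it is sp2.
C5 has 3 σ bonds, plus one π bond: steric number 3 → sp2.
C6 carries 2 σ bonds, plus two π bonds, giving a steric number of 2, so it is sp.
C7 carries 2 σ bonds, plus two π bonds, giving a steric number of 2, so it is sp.
C8 — 2 σ bonds, plus two π bonds. Steric number 2, so sp.

C1 sp3, C2 sp3, C3 sp3, C4 sp2, C5 sp2, C6 sp, C7 sp, C8 sp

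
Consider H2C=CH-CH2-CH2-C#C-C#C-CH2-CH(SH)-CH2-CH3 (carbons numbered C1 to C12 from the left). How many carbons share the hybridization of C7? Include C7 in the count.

C7 is sp (two π bonds).
C1: sp2
C2: sp2
C3: sp3
C4: sp3
C5: sp ✓
C6: sp ✓
C7: sp ✓
C8: sp ✓
C9: sp3
C10: sp3
C11: sp3
C12: sp3
4 carbons are sp.

4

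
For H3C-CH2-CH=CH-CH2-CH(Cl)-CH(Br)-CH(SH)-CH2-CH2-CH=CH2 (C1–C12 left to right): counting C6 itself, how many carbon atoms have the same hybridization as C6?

C6 is sp3 (only σ bonds).
C1: sp3 ✓
C2: sp3 ✓
C3: sp2
C4: sp2
C5: sp3 ✓
C6: sp3 ✓
C7: sp3 ✓
C8: sp3 ✓
C9: sp3 ✓
C10: sp3 ✓
C11: sp2
C12: sp2
8 carbons are sp3.

8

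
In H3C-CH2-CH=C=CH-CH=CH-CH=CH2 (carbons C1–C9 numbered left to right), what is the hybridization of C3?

C3: 3 σ bonds, plus one π bond — 3 electron domains, sp2.

sp²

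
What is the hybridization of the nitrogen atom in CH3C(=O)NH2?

The nitrogen lone pair is delocalised into the carbonyl π system (amide resonance), so N is planar sp2 rather than the sp3 a naive steric count of 4 would suggest.

sp2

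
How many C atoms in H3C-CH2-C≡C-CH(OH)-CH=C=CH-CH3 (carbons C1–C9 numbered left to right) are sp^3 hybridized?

4

C1: sp3 ✓
C2: sp3 ✓
C3: sp
C4: sp
C5: sp3 ✓
C6: sp2
C7: sp
C8: sp2
C9: sp3 ✓
C1, C2, C5, C9 → 4 sp3 carbons.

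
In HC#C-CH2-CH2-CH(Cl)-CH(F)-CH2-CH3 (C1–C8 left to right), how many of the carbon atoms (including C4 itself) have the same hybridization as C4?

6

C4 is sp3 (only σ bonds).
C1: sp
C2: sp
C3: sp3 ✓
C4: sp3 ✓
C5: sp3 ✓
C6: sp3 ✓
C7: sp3 ✓
C8: sp3 ✓
6 carbons are sp3.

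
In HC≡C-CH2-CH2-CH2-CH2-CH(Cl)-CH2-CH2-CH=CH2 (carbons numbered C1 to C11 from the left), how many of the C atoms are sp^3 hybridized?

C1: sp
C2: sp
C3: sp3 ✓
C4: sp3 ✓
C5: sp3 ✓
C6: sp3 ✓
C7: sp3 ✓
C8: sp3 ✓
C9: sp3 ✓
C10: sp2
C11: sp2
C3, C4, C5, C6, C7, C8, C9 → 7 sp3 carbons.

7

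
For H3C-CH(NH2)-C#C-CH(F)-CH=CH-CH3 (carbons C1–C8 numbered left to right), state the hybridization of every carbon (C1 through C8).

C1 sp3, C2 sp3, C3 sp, C4 sp, C5 sp3, C6 sp2, C7 sp2, C8 sp3

C1 has 4 σ bonds: steric number 4 → sp3.
C2 is sp3: 4 σ bonds, 4 electron-density regions.
C3 has 2 σ bonds, plus two π bonds: steric number 2 → sp.
C4 carries 2 σ bonds, plus two π bonds, giving a steric number of 2, so it is sp.
C5 — 4 σ bonds. Steric number 4, so sp3.
C6 — 3 σ bonds, plus one π bond. Steric number 3, so sp2.
C7 — 3 σ bonds, plus one π bond. Steric number 3, so sp2.
C8 is sp3: 4 σ bonds, 4 electron-density regions.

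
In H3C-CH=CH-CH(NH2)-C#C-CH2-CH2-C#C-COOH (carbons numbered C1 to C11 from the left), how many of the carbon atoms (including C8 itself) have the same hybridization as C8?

C8 is sp3 (only σ bonds).
C1: sp3 ✓
C2: sp2
C3: sp2
C4: sp3 ✓
C5: sp
C6: sp
C7: sp3 ✓
C8: sp3 ✓
C9: sp
C10: sp
C11: sp2
4 carbons are sp3.

4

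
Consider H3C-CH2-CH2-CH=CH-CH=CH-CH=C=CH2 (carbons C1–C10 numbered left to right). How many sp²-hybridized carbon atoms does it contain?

C1: sp3
C2: sp3
C3: sp3
C4: sp2 ✓
C5: sp2 ✓
C6: sp2 ✓
C7: sp2 ✓
C8: sp2 ✓
C9: sp
C10: sp2 ✓
C4, C5, C6, C7, C8, C10 → 6 sp2 carbons.

6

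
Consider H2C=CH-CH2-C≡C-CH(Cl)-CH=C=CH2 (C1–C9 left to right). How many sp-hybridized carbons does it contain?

3

C1: sp2
C2: sp2
C3: sp3
C4: sp ✓
C5: sp ✓
C6: sp3
C7: sp2
C8: sp ✓
C9: sp2
C4, C5, C8 → 3 sp carbons.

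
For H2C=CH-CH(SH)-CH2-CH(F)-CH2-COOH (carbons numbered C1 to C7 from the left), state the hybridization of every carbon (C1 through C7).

C1 sp2, C2 sp2, C3 sp3, C4 sp3, C5 sp3, C6 sp3, C7 sp2

C1 has 3 σ bonds, plus one π bond: steric number 3 → sp2.
C2 has 3 σ bonds, plus one π bond: steric number 3 → sp2.
C3 — 4 σ bonds. Steric number 4, so sp3.
C4 — 4 σ bonds. Steric number 4, so sp3.
C5 — 4 σ bonds. Steric number 4, so sp3.
C6 is sp3: 4 σ bonds, 4 electron-density regions.
C7 is sp2: 3 σ bonds, plus one π bond, 3 electron-density regions.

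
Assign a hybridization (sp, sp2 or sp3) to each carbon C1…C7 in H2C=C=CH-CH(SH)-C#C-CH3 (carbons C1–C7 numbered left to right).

C1: 3 σ bonds, plus one π bond — 3 electron domains, sp2.
C2 (2 σ bonds, plus two π bonds) has steric number 2: sp.
C3: 3 σ bonds, plus one π bond — 3 electron domains, sp2.
C4 — 4 σ bonds. Steric number 4, so sp3.
C5: 2 σ bonds, plus two π bonds — 2 electron domains, sp.
C6 (2 σ bonds, plus two π bonds) has steric number 2: sp.
C7 has 4 σ bonds: steric number 4 → sp3.

C1 sp2, C2 sp, C3 sp2, C4 sp3, C5 sp, C6 sp, C7 sp3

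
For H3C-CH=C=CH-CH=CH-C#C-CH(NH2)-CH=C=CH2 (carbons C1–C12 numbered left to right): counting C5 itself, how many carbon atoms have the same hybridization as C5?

C5 is sp2 (one π bond).
C1: sp3
C2: sp2 ✓
C3: sp
C4: sp2 ✓
C5: sp2 ✓
C6: sp2 ✓
C7: sp
C8: sp
C9: sp3
C10: sp2 ✓
C11: sp
C12: sp2 ✓
6 carbons are sp2.

6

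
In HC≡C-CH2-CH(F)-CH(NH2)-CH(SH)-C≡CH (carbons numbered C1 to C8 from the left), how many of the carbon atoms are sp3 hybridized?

4

C1: sp
C2: sp
C3: sp3 ✓
C4: sp3 ✓
C5: sp3 ✓
C6: sp3 ✓
C7: sp
C8: sp
C3, C4, C5, C6 → 4 sp3 carbons.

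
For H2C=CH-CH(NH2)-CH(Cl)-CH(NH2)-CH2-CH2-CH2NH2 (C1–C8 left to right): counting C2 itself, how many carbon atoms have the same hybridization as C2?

C2 is sp2 (one π bond).
C1: sp2 ✓
C2: sp2 ✓
C3: sp3
C4: sp3
C5: sp3
C6: sp3
C7: sp3
C8: sp3
2 carbons are sp2.

2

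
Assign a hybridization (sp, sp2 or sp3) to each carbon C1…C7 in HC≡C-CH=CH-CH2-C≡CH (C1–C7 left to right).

C1 is sp: 2 σ bonds, plus two π bonds, 2 electron-density regions.
C2 carries 2 σ bonds, plus two π bonds, giving a steric number of 2, so it is sp.
C3 — 3 σ bonds, plus one π bond. Steric number 3, so sp2.
C4: 3 σ bonds, plus one π bond — 3 electron domains, sp2.
C5 is sp3: 4 σ bonds, 4 electron-density regions.
C6 (2 σ bonds, plus two π bonds) has steric number 2: sp.
C7 is sp: 2 σ bonds, plus two π bonds, 2 electron-density regions.

C1 sp, C2 sp, C3 sp2, C4 sp2, C5 sp3, C6 sp, C7 sp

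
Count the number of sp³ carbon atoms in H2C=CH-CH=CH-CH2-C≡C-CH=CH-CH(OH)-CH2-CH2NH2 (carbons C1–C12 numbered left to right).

C1: sp2
C2: sp2
C3: sp2
C4: sp2
C5: sp3 ✓
C6: sp
C7: sp
C8: sp2
C9: sp2
C10: sp3 ✓
C11: sp3 ✓
C12: sp3 ✓
C5, C10, C11, C12 → 4 sp3 carbons.

4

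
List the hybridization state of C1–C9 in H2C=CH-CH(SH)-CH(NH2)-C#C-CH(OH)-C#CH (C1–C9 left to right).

C1 — 3 σ bonds, plus one π bond. Steric number 3, so sp2.
C2: 3 σ bonds, plus one π bond — 3 electron domains, sp2.
C3 has 4 σ bonds: steric number 4 → sp3.
C4 (4 σ bonds) has steric number 4: sp3.
C5 has 2 σ bonds, plus two π bonds: steric number 2 → sp.
C6 (2 σ bonds, plus two π bonds) has steric number 2: sp.
C7 — 4 σ bonds. Steric number 4, so sp3.
C8: 2 σ bonds, plus two π bonds; 2 regions of electron density → sp.
C9 carries 2 σ bonds, plus two π bonds, giving a steric number of 2, so it is sp.

C1 sp2, C2 sp2, C3 sp3, C4 sp3, C5 sp, C6 sp, C7 sp3, C8 sp, C9 sp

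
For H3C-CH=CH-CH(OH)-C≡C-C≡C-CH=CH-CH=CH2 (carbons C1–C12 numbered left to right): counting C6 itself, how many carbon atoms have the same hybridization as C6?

4

C6 is sp (two π bonds).
C1: sp3
C2: sp2
C3: sp2
C4: sp3
C5: sp ✓
C6: sp ✓
C7: sp ✓
C8: sp ✓
C9: sp2
C10: sp2
C11: sp2
C12: sp2
4 carbons are sp.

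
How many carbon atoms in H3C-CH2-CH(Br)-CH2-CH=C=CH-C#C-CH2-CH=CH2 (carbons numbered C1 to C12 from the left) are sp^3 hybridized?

5

C1: sp3 ✓
C2: sp3 ✓
C3: sp3 ✓
C4: sp3 ✓
C5: sp2
C6: sp
C7: sp2
C8: sp
C9: sp
C10: sp3 ✓
C11: sp2
C12: sp2
C1, C2, C3, C4, C10 → 5 sp3 carbons.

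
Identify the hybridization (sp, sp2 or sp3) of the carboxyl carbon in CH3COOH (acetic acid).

sp^2

The carboxyl carbon (3 σ bonds, plus one π bond) has steric number 3: sp2.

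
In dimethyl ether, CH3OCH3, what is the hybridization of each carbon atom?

sp^3

Each carbon atom carries 4 σ bonds, giving a steric number of 4, so it is sp3.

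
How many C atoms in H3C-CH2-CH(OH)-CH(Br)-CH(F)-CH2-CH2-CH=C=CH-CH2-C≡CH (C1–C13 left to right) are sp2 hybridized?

2

C1: sp3
C2: sp3
C3: sp3
C4: sp3
C5: sp3
C6: sp3
C7: sp3
C8: sp2 ✓
C9: sp
C10: sp2 ✓
C11: sp3
C12: sp
C13: sp
C8, C10 → 2 sp2 carbons.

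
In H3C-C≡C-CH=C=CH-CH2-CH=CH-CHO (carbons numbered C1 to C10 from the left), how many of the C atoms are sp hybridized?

3

C1: sp3
C2: sp ✓
C3: sp ✓
C4: sp2
C5: sp ✓
C6: sp2
C7: sp3
C8: sp2
C9: sp2
C10: sp2
C2, C3, C5 → 3 sp carbons.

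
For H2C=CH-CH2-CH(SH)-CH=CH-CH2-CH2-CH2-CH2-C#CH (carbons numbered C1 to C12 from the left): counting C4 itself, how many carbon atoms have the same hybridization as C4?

6

C4 is sp3 (only σ bonds).
C1: sp2
C2: sp2
C3: sp3 ✓
C4: sp3 ✓
C5: sp2
C6: sp2
C7: sp3 ✓
C8: sp3 ✓
C9: sp3 ✓
C10: sp3 ✓
C11: sp
C12: sp
6 carbons are sp3.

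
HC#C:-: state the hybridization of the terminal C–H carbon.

The terminal C–H carbon carries 2 σ bonds, plus two π bonds, giving a steric number of 2, so it is sp.

sp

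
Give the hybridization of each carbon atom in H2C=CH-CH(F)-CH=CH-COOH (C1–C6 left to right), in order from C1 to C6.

C1: 3 σ bonds, plus one π bond; 3 regions of electron density → sp2.
C2 has 3 σ bonds, plus one π bond: steric number 3 → sp2.
C3 (4 σ bonds) has steric number 4: sp3.
C4 has 3 σ bonds, plus one π bond: steric number 3 → sp2.
C5 carries 3 σ bonds, plus one π bond, giving a steric number of 3, so it is sp2.
C6: 3 σ bonds, plus one π bond; 3 regions of electron density → sp2.

C1 sp2, C2 sp2, C3 sp3, C4 sp2, C5 sp2, C6 sp2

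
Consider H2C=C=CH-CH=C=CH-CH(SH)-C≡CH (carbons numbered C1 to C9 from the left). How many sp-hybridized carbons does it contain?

C1: sp2
C2: sp ✓
C3: sp2
C4: sp2
C5: sp ✓
C6: sp2
C7: sp3
C8: sp ✓
C9: sp ✓
C2, C5, C8, C9 → 4 sp carbons.

4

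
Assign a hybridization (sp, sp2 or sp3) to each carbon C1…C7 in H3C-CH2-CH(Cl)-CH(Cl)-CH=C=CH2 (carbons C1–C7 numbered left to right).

C1: 4 σ bonds — 4 electron domains, sp3.
C2: 4 σ bonds — 4 electron domains, sp3.
C3: 4 σ bonds — 4 electron domains, sp3.
C4 is sp3: 4 σ bonds, 4 electron-density regions.
C5 carries 3 σ bonds, plus one π bond, giving a steric number of 3, so it is sp2.
C6 (2 σ bonds, plus two π bonds) has steric number 2: sp.
C7 carries 3 σ bonds, plus one π bond, giving a steric number of 3, so it is sp2.

C1 sp3, C2 sp3, C3 sp3, C4 sp3, C5 sp2, C6 sp, C7 sp2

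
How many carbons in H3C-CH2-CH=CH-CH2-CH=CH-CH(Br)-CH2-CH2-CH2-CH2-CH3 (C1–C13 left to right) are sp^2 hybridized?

C1: sp3
C2: sp3
C3: sp2 ✓
C4: sp2 ✓
C5: sp3
C6: sp2 ✓
C7: sp2 ✓
C8: sp3
C9: sp3
C10: sp3
C11: sp3
C12: sp3
C13: sp3
C3, C4, C6, C7 → 4 sp2 carbons.

4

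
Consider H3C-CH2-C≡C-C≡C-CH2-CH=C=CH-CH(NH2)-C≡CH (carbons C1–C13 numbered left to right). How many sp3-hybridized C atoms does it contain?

4

C1: sp3 ✓
C2: sp3 ✓
C3: sp
C4: sp
C5: sp
C6: sp
C7: sp3 ✓
C8: sp2
C9: sp
C10: sp2
C11: sp3 ✓
C12: sp
C13: sp
C1, C2, C7, C11 → 4 sp3 carbons.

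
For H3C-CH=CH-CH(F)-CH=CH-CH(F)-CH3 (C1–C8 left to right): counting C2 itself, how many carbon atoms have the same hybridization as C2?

4

C2 is sp2 (one π bond).
C1: sp3
C2: sp2 ✓
C3: sp2 ✓
C4: sp3
C5: sp2 ✓
C6: sp2 ✓
C7: sp3
C8: sp3
4 carbons are sp2.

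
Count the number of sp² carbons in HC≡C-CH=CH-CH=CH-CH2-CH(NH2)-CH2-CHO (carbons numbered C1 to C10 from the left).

5

C1: sp
C2: sp
C3: sp2 ✓
C4: sp2 ✓
C5: sp2 ✓
C6: sp2 ✓
C7: sp3
C8: sp3
C9: sp3
C10: sp2 ✓
C3, C4, C5, C6, C10 → 5 sp2 carbons.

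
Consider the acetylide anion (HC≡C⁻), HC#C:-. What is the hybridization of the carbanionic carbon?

sp

One σ bond + one lone pair = steric number 2 → sp.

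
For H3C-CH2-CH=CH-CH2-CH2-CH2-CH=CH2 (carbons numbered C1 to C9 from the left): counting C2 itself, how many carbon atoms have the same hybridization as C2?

C2 is sp3 (only σ bonds).
C1: sp3 ✓
C2: sp3 ✓
C3: sp2
C4: sp2
C5: sp3 ✓
C6: sp3 ✓
C7: sp3 ✓
C8: sp2
C9: sp2
5 carbons are sp3.

5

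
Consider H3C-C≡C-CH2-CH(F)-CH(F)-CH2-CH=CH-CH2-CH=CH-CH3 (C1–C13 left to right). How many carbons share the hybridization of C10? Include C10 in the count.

C10 is sp3 (only σ bonds).
C1: sp3 ✓
C2: sp
C3: sp
C4: sp3 ✓
C5: sp3 ✓
C6: sp3 ✓
C7: sp3 ✓
C8: sp2
C9: sp2
C10: sp3 ✓
C11: sp2
C12: sp2
C13: sp3 ✓
7 carbons are sp3.

7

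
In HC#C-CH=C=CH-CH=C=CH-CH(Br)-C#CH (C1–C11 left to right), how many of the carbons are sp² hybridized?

4

C1: sp
C2: sp
C3: sp2 ✓
C4: sp
C5: sp2 ✓
C6: sp2 ✓
C7: sp
C8: sp2 ✓
C9: sp3
C10: sp
C11: sp
C3, C5, C6, C8 → 4 sp2 carbons.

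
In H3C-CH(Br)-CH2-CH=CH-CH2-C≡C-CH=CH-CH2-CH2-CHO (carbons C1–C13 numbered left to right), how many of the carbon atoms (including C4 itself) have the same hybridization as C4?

C4 is sp2 (one π bond).
C1: sp3
C2: sp3
C3: sp3
C4: sp2 ✓
C5: sp2 ✓
C6: sp3
C7: sp
C8: sp
C9: sp2 ✓
C10: sp2 ✓
C11: sp3
C12: sp3
C13: sp2 ✓
5 carbons are sp2.

5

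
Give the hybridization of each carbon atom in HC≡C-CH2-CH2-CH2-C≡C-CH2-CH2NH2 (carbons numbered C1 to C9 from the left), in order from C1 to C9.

C1 is sp: 2 σ bonds, plus two π bonds, 2 electron-density regions.
C2 — 2 σ bonds, plus two π bonds. Steric number 2, so sp.
C3 has 4 σ bonds: steric number 4 → sp3.
C4 is sp3: 4 σ bonds, 4 electron-density regions.
C5: 4 σ bonds; 4 regions of electron density → sp3.
C6 — 2 σ bonds, plus two π bonds. Steric number 2, so sp.
C7: 2 σ bonds, plus two π bonds; 2 regions of electron density → sp.
C8 (4 σ bonds) has steric number 4: sp3.
C9 has 4 σ bonds: steric number 4 → sp3.

C1 sp, C2 sp, C3 sp3, C4 sp3, C5 sp3, C6 sp, C7 sp, C8 sp3, C9 sp3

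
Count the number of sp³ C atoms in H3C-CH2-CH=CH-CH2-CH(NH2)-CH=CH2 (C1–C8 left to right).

4

C1: sp3 ✓
C2: sp3 ✓
C3: sp2
C4: sp2
C5: sp3 ✓
C6: sp3 ✓
C7: sp2
C8: sp2
C1, C2, C5, C6 → 4 sp3 carbons.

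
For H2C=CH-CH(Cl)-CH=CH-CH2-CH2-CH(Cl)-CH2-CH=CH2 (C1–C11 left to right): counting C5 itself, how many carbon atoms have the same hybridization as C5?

6

C5 is sp2 (one π bond).
C1: sp2 ✓
C2: sp2 ✓
C3: sp3
C4: sp2 ✓
C5: sp2 ✓
C6: sp3
C7: sp3
C8: sp3
C9: sp3
C10: sp2 ✓
C11: sp2 ✓
6 carbons are sp2.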